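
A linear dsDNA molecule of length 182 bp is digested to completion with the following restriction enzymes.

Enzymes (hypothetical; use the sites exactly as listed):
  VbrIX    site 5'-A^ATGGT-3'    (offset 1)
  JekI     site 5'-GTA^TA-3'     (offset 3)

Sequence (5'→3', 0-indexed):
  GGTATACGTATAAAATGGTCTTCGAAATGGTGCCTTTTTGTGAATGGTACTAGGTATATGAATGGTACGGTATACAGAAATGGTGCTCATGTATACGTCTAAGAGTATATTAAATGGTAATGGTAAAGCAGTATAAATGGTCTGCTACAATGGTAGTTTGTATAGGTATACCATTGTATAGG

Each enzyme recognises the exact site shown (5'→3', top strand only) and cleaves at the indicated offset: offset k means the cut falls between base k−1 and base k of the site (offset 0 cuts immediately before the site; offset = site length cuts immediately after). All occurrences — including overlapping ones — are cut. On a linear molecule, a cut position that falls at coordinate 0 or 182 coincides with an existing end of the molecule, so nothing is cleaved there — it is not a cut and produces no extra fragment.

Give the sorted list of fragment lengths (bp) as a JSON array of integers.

[3,4,4,4,5,6,6,6,6,7,10,11,12,13,13,13,14,14,14,17]

Per-enzyme occurrences:
  VbrIX (AATGGT, off=1): starts [13, 25, 42, 60, 78, 112, 118, 135, 148] → cuts [14, 26, 43, 61, 79, 113, 119, 136, 149]
  JekI (GTATA, off=3): starts [1, 7, 53, 69, 90, 104, 130, 159, 165, 175] → cuts [4, 10, 56, 72, 93, 107, 133, 162, 168, 178]

All cut coordinates (distinct, sorted): [4, 10, 14, 26, 43, 56, 61, 72, 79, 93, 107, 113, 119, 133, 136, 149, 162, 168, 178]

Fragment lengths:
  [0,4): 4 bp
  [4,10): 6 bp
  [10,14): 4 bp
  [14,26): 12 bp
  [26,43): 17 bp
  [43,56): 13 bp
  [56,61): 5 bp
  [61,72): 11 bp
  [72,79): 7 bp
  [79,93): 14 bp
  [93,107): 14 bp
  [107,113): 6 bp
  [113,119): 6 bp
  [119,133): 14 bp
  [133,136): 3 bp
  [136,149): 13 bp
  [149,162): 13 bp
  [162,168): 6 bp
  [168,178): 10 bp
  [178,182): 4 bp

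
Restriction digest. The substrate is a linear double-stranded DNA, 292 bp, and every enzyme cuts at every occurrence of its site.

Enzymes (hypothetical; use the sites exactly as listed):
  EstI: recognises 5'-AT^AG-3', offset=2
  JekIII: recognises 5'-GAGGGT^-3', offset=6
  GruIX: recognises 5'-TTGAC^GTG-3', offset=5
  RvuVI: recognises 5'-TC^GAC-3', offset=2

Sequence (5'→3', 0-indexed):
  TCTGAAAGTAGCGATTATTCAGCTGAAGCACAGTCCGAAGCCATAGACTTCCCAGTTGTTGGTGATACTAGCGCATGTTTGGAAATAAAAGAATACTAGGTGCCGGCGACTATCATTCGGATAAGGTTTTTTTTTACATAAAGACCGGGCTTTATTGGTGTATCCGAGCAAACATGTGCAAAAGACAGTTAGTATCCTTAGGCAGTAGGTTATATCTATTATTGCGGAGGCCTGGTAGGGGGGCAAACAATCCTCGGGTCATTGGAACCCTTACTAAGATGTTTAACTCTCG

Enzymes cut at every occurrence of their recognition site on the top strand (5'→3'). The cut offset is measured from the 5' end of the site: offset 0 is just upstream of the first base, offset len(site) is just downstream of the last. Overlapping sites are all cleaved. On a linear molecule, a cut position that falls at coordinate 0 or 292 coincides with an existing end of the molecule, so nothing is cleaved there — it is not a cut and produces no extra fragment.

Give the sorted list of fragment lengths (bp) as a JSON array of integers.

[44,248]

Site scan:
  EstI ATAG/2: at [42] ⇒ [44]
  JekIII (GAGGGT, off=6): no sites
  GruIX (TTGACGTG, off=5): no sites
  RvuVI (TCGAC, off=2): no sites

All cut coordinates (distinct, sorted): [44]

Fragments:
  [0,44): 44 bp
  [44,292): 248 bp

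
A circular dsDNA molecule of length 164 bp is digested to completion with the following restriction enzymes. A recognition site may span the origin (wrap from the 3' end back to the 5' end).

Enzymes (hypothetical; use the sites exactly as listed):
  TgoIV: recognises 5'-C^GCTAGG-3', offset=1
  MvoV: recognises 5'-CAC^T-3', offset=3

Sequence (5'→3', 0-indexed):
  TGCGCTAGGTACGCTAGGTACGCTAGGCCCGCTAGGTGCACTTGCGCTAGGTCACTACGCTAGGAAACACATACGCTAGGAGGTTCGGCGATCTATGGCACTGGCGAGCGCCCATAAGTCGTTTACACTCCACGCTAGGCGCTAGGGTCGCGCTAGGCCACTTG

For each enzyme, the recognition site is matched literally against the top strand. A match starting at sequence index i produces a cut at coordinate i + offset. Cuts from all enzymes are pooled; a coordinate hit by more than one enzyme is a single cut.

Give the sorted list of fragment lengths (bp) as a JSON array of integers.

[3,4,5,6,7,9,9,9,10,10,11,11,16,27,27]

Per-enzyme occurrences:
  TgoIV CGCTAGG/1: at [2, 11, 20, 29, 44, 57, 73, 132, 139, 150] ⇒ [3, 12, 21, 30, 45, 58, 74, 133, 140, 151]
  MvoV CACT/3: at [38, 52, 98, 125, 158] ⇒ [41, 55, 101, 128, 161]

All cut coordinates (distinct, sorted): [3, 12, 21, 30, 41, 45, 55, 58, 74, 101, 128, 133, 140, 151, 161]

Fragments:
  3→12: 9 bp
  12→21: 9 bp
  21→30: 9 bp
  30→41: 11 bp
  41→45: 4 bp
  45→55: 10 bp
  55→58: 3 bp
  58→74: 16 bp
  74→101: 27 bp
  101→128: 27 bp
  128→133: 5 bp
  133→140: 7 bp
  140→151: 11 bp
  151→161: 10 bp
  161→3 (wrap): 164-161+3 = 6 bp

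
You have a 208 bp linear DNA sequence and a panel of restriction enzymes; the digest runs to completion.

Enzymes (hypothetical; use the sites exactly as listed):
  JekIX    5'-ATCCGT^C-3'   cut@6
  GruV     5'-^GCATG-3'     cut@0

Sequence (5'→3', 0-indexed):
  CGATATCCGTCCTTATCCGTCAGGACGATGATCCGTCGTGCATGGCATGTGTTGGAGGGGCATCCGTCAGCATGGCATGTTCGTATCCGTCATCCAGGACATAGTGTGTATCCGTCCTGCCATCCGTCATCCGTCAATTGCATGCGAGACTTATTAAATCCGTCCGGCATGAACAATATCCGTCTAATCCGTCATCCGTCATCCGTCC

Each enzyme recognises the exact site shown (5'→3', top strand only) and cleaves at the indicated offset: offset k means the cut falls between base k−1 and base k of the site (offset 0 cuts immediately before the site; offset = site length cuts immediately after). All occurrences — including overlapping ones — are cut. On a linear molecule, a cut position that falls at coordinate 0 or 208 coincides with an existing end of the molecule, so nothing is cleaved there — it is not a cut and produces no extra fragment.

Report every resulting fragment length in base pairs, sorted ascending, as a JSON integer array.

Per-enzyme occurrences:
  JekIX ATCCGTC/6: at [4, 14, 30, 61, 84, 109, 121, 128, 157, 177, 186, 193, 200] ⇒ [10, 20, 36, 67, 90, 115, 127, 134, 163, 183, 192, 199, 206]
  GruV GCATG/0: at [39, 44, 69, 74, 139, 166] ⇒ [39, 44, 69, 74, 139, 166]

All cut coordinates (distinct, sorted): [10, 20, 36, 39, 44, 67, 69, 74, 90, 115, 127, 134, 139, 163, 166, 183, 192, 199, 206]

Fragment lengths:
  [0,10): 10 bp
  [10,20): 10 bp
  [20,36): 16 bp
  [36,39): 3 bp
  [39,44): 5 bp
  [44,67): 23 bp
  [67,69): 2 bp
  [69,74): 5 bp
  [74,90): 16 bp
  [90,115): 25 bp
  [115,127): 12 bp
  [127,134): 7 bp
  [134,139): 5 bp
  [139,163): 24 bp
  [163,166): 3 bp
  [166,183): 17 bp
  [183,192): 9 bp
  [192,199): 7 bp
  [199,206): 7 bp
  [206,208): 2 bp

[2,2,3,3,5,5,5,7,7,7,9,10,10,12,16,16,17,23,24,25]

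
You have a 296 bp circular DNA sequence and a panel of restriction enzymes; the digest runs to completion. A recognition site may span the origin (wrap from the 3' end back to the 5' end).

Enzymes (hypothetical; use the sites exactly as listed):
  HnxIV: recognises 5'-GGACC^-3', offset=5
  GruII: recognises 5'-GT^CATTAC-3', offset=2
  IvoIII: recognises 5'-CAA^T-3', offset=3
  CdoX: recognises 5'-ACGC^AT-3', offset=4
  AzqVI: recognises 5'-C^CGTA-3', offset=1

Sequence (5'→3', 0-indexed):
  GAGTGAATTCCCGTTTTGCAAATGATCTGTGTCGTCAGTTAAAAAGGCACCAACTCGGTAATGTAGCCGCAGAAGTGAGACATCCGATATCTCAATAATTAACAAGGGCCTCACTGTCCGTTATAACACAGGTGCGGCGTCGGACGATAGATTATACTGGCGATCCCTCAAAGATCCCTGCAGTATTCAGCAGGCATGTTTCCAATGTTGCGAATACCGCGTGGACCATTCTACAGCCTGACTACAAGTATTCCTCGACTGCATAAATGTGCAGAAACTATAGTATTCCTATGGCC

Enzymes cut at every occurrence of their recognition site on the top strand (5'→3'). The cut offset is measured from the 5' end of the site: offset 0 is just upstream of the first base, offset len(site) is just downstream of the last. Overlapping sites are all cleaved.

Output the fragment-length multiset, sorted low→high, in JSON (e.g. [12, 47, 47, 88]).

[22,110,164]

Per-enzyme occurrences:
  HnxIV GGACC/5: at [222] ⇒ [227]
  GruII (GTCATTAC, off=2): no sites
  IvoIII CAAT/3: at [92, 202] ⇒ [95, 205]
  CdoX (ACGCAT, off=4): no sites
  AzqVI (CCGTA, off=1): no sites

All cut coordinates (distinct, sorted): [95, 205, 227]

Fragments:
  95→205: 110 bp
  205→227: 22 bp
  227→95 (wrap): 296-227+95 = 164 bp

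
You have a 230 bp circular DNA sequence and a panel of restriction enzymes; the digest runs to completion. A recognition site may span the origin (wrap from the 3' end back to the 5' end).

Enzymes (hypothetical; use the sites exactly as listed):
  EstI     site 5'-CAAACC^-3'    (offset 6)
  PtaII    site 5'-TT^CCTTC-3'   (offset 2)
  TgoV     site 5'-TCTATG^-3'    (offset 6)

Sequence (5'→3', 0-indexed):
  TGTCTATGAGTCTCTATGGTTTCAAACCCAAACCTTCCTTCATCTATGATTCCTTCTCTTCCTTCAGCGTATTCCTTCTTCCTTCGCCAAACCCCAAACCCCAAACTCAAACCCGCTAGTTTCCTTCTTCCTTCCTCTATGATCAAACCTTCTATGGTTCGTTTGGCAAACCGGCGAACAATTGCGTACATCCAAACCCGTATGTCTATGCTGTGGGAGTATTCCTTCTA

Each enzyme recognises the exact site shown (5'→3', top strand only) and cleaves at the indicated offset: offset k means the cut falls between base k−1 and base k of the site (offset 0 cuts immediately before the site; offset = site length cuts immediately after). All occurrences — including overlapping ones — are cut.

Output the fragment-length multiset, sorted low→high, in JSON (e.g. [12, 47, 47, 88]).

[2,3,6,6,7,7,7,7,8,9,9,9,10,10,12,12,12,13,13,13,13,16,26]

Site scan:
  EstI (CAAACC, off=6): starts [22, 28, 87, 94, 107, 143, 166, 192] → cuts [28, 34, 93, 100, 113, 149, 172, 198]
  PtaII (TTCCTTC, off=2): starts [34, 49, 58, 71, 78, 120, 127, 221] → cuts [36, 51, 60, 73, 80, 122, 129, 223]
  TgoV (TCTATG, off=6): starts [2, 12, 42, 135, 150, 204, 226] → cuts [2, 8, 18, 48, 141, 156, 210]

All cut coordinates (distinct, sorted): [2, 8, 18, 28, 34, 36, 48, 51, 60, 73, 80, 93, 100, 113, 122, 129, 141, 149, 156, 172, 198, 210, 223]

Fragment lengths:
  2→8: 6 bp
  8→18: 10 bp
  18→28: 10 bp
  28→34: 6 bp
  34→36: 2 bp
  36→48: 12 bp
  48→51: 3 bp
  51→60: 9 bp
  60→73: 13 bp
  73→80: 7 bp
  80→93: 13 bp
  93→100: 7 bp
  100→113: 13 bp
  113→122: 9 bp
  122→129: 7 bp
  129→141: 12 bp
  141→149: 8 bp
  149→156: 7 bp
  156→172: 16 bp
  172→198: 26 bp
  198→210: 12 bp
  210→223: 13 bp
  223→2 (wrap): 230-223+2 = 9 bp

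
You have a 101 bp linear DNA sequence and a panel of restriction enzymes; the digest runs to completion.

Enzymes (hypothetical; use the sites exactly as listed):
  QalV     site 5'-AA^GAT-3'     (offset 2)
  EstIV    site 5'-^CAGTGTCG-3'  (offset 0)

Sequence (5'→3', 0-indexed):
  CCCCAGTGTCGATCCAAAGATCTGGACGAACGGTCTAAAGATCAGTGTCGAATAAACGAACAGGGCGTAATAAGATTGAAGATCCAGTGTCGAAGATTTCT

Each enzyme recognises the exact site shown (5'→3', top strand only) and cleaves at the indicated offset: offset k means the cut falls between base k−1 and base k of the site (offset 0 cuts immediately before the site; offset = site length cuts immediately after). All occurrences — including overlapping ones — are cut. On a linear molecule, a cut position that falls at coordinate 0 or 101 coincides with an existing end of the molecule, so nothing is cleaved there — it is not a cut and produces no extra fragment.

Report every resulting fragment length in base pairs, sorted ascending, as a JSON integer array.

[3,3,4,7,7,10,15,21,31]

Site scan:
  QalV AAGAT/2: at [16, 37, 71, 78, 92] ⇒ [18, 39, 73, 80, 94]
  EstIV CAGTGTCG/0: at [3, 42, 84] ⇒ [3, 42, 84]

Pooled cuts: [3, 18, 39, 42, 73, 80, 84, 94]

Fragment lengths:
  [0,3): 3 bp
  [3,18): 15 bp
  [18,39): 21 bp
  [39,42): 3 bp
  [42,73): 31 bp
  [73,80): 7 bp
  [80,84): 4 bp
  [84,94): 10 bp
  [94,101): 7 bp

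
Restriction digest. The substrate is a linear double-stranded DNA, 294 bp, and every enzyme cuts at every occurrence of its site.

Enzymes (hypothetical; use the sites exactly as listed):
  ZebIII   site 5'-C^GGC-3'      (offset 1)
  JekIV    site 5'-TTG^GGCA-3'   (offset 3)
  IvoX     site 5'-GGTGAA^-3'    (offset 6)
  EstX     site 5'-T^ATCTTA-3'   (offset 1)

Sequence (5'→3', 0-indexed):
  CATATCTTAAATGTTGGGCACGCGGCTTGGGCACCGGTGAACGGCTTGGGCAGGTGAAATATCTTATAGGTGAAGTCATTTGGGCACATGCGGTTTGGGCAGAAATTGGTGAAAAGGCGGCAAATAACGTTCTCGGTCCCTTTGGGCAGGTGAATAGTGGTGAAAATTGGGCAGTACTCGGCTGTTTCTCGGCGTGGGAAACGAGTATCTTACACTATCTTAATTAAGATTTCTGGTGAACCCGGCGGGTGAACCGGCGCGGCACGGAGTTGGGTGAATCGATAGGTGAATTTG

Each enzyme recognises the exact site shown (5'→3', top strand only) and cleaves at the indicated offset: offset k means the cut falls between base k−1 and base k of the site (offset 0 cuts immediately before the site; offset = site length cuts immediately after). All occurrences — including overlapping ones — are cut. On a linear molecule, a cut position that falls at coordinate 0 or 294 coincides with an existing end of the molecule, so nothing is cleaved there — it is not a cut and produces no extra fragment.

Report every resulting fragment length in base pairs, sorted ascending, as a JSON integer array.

Per-enzyme occurrences:
  ZebIII CGGC/1: at [22, 41, 117, 178, 189, 242, 254, 259] ⇒ [23, 42, 118, 179, 190, 243, 255, 260]
  JekIV TTGGGCA/3: at [13, 26, 45, 79, 94, 141, 166] ⇒ [16, 29, 48, 82, 97, 144, 169]
  IvoX GGTGAA/6: at [35, 52, 68, 107, 148, 158, 234, 247, 272, 284] ⇒ [41, 58, 74, 113, 154, 164, 240, 253, 278, 290]
  EstX TATCTTA/1: at [2, 59, 205, 215] ⇒ [3, 60, 206, 216]

All cut coordinates (distinct, sorted): [3, 16, 23, 29, 41, 42, 48, 58, 60, 74, 82, 97, 113, 118, 144, 154, 164, 169, 179, 190, 206, 216, 240, 243, 253, 255, 260, 278, 290]

Fragments:
  [0,3): 3 bp
  [3,16): 13 bp
  [16,23): 7 bp
  [23,29): 6 bp
  [29,41): 12 bp
  [41,42): 1 bp
  [42,48): 6 bp
  [48,58): 10 bp
  [58,60): 2 bp
  [60,74): 14 bp
  [74,82): 8 bp
  [82,97): 15 bp
  [97,113): 16 bp
  [113,118): 5 bp
  [118,144): 26 bp
  [144,154): 10 bp
  [154,164): 10 bp
  [164,169): 5 bp
  [169,179): 10 bp
  [179,190): 11 bp
  [190,206): 16 bp
  [206,216): 10 bp
  [216,240): 24 bp
  [240,243): 3 bp
  [243,253): 10 bp
  [253,255): 2 bp
  [255,260): 5 bp
  [260,278): 18 bp
  [278,290): 12 bp
  [290,294): 4 bp

[1,2,2,3,3,4,5,5,5,6,6,7,8,10,10,10,10,10,10,11,12,12,13,14,15,16,16,18,24,26]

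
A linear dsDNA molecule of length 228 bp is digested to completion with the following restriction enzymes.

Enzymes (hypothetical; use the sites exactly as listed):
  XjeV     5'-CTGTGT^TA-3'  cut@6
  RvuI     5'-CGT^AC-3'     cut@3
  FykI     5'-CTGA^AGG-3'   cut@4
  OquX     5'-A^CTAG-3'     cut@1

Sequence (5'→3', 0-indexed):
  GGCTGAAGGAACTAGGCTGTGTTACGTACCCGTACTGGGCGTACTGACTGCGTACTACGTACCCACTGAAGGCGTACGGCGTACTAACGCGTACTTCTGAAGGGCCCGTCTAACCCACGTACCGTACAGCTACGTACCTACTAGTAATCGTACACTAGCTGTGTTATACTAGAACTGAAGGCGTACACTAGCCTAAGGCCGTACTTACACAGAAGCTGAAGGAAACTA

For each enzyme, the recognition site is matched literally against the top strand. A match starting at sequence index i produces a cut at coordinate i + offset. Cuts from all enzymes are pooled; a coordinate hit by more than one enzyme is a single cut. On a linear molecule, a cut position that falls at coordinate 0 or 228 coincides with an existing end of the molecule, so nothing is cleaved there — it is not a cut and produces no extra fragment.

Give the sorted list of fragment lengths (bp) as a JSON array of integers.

Site scan:
  XjeV (CTGTGTTA, off=6): starts [16, 158] → cuts [22, 164]
  RvuI (CGTAC, off=3): starts [24, 30, 39, 50, 57, 72, 79, 89, 117, 122, 132, 148, 181, 199] → cuts [27, 33, 42, 53, 60, 75, 82, 92, 120, 125, 135, 151, 184, 202]
  FykI (CTGAAGG, off=4): starts [2, 65, 96, 174, 215] → cuts [6, 69, 100, 178, 219]
  OquX (ACTAG, off=1): starts [10, 139, 153, 167, 186] → cuts [11, 140, 154, 168, 187]

All cut coordinates (distinct, sorted): [6, 11, 22, 27, 33, 42, 53, 60, 69, 75, 82, 92, 100, 120, 125, 135, 140, 151, 154, 164, 168, 178, 184, 187, 202, 219]

Fragments:
  [0,6): 6 bp
  [6,11): 5 bp
  [11,22): 11 bp
  [22,27): 5 bp
  [27,33): 6 bp
  [33,42): 9 bp
  [42,53): 11 bp
  [53,60): 7 bp
  [60,69): 9 bp
  [69,75): 6 bp
  [75,82): 7 bp
  [82,92): 10 bp
  [92,100): 8 bp
  [100,120): 20 bp
  [120,125): 5 bp
  [125,135): 10 bp
  [135,140): 5 bp
  [140,151): 11 bp
  [151,154): 3 bp
  [154,164): 10 bp
  [164,168): 4 bp
  [168,178): 10 bp
  [178,184): 6 bp
  [184,187): 3 bp
  [187,202): 15 bp
  [202,219): 17 bp
  [219,228): 9 bp

[3,3,4,5,5,5,5,6,6,6,6,7,7,8,9,9,9,10,10,10,10,11,11,11,15,17,20]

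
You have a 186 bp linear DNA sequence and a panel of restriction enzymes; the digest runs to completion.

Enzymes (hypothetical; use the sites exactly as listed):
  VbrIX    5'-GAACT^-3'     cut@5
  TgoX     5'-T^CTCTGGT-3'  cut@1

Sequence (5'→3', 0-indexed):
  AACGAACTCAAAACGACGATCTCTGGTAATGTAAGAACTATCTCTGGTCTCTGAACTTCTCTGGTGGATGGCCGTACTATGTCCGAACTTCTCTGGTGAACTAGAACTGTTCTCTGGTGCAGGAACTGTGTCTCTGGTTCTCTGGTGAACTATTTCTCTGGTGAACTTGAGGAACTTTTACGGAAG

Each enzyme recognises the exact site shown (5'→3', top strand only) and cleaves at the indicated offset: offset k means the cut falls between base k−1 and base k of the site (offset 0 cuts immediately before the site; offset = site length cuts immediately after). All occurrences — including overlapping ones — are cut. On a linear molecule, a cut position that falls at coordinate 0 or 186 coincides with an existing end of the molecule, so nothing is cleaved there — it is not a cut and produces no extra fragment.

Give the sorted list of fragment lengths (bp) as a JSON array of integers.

[1,1,2,3,4,4,6,8,8,9,10,12,12,12,12,16,16,19,31]

Site scan:
  VbrIX (GAACT, off=5): starts [3, 34, 52, 84, 97, 103, 122, 146, 162, 171] → cuts [8, 39, 57, 89, 102, 108, 127, 151, 167, 176]
  TgoX (TCTCTGGT, off=1): starts [19, 40, 57, 89, 110, 130, 138, 154] → cuts [20, 41, 58, 90, 111, 131, 139, 155]

Pooled cuts: [8, 20, 39, 41, 57, 58, 89, 90, 102, 108, 111, 127, 131, 139, 151, 155, 167, 176]

Fragments:
  [0,8): 8 bp
  [8,20): 12 bp
  [20,39): 19 bp
  [39,41): 2 bp
  [41,57): 16 bp
  [57,58): 1 bp
  [58,89): 31 bp
  [89,90): 1 bp
  [90,102): 12 bp
  [102,108): 6 bp
  [108,111): 3 bp
  [111,127): 16 bp
  [127,131): 4 bp
  [131,139): 8 bp
  [139,151): 12 bp
  [151,155): 4 bp
  [155,167): 12 bp
  [167,176): 9 bp
  [176,186): 10 bp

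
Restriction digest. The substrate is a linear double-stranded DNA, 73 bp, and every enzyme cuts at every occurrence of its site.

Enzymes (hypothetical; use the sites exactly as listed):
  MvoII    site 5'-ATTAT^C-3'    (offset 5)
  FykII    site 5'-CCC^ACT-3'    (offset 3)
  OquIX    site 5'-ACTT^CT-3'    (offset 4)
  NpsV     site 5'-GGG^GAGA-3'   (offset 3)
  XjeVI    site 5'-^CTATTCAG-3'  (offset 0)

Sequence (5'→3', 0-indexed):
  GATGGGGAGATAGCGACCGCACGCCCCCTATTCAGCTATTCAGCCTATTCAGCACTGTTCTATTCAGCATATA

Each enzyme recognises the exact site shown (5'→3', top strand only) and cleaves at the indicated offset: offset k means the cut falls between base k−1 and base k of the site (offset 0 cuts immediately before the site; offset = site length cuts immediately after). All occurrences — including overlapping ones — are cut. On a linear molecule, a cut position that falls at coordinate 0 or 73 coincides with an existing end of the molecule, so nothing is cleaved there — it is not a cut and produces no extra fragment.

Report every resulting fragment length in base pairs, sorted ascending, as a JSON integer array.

[6,8,9,14,15,21]

Scan for sites:
  MvoII (ATTATC, off=5): no sites
  FykII (CCCACT, off=3): no sites
  OquIX (ACTTCT, off=4): no sites
  NpsV GGGGAGA/3: at [3] ⇒ [6]
  XjeVI CTATTCAG/0: at [27, 35, 44, 59] ⇒ [27, 35, 44, 59]

Pooled cuts: [6, 27, 35, 44, 59]

Fragment lengths:
  [0,6): 6 bp
  [6,27): 21 bp
  [27,35): 8 bp
  [35,44): 9 bp
  [44,59): 15 bp
  [59,73): 14 bp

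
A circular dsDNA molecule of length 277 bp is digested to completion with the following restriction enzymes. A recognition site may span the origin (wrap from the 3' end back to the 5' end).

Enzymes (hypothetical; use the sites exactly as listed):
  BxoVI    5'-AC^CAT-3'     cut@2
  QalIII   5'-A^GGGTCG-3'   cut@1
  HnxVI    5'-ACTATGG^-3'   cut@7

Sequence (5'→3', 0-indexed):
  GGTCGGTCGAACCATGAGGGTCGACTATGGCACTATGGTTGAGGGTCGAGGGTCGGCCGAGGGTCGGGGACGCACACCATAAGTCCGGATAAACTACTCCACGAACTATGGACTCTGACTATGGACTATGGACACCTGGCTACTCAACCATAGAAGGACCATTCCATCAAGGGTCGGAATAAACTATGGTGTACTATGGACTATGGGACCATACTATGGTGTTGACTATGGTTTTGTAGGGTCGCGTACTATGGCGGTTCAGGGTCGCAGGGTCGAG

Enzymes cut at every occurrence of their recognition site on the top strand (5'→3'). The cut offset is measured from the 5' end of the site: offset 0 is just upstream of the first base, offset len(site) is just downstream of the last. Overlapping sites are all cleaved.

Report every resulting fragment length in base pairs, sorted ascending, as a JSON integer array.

[3,4,5,7,7,7,7,7,7,8,8,10,10,11,11,11,12,13,13,13,16,17,17,19,34]

Scan for sites:
  BxoVI (ACCAT, off=2): starts [10, 75, 146, 157, 207] → cuts [12, 77, 148, 159, 209]
  QalIII (AGGGTCG, off=1): starts [16, 41, 48, 59, 169, 237, 260, 268, 275] → cuts [17, 42, 49, 60, 170, 238, 261, 269, 276]
  HnxVI (ACTATGG, off=7): starts [23, 31, 104, 117, 124, 182, 192, 199, 212, 224, 247] → cuts [30, 38, 111, 124, 131, 189, 199, 206, 219, 231, 254]

Pooled cuts: [12, 17, 30, 38, 42, 49, 60, 77, 111, 124, 131, 148, 159, 170, 189, 199, 206, 209, 219, 231, 238, 254, 261, 269, 276]

Fragment lengths:
  12→17: 5 bp
  17→30: 13 bp
  30→38: 8 bp
  38→42: 4 bp
  42→49: 7 bp
  49→60: 11 bp
  60→77: 17 bp
  77→111: 34 bp
  111→124: 13 bp
  124→131: 7 bp
  131→148: 17 bp
  148→159: 11 bp
  159→170: 11 bp
  170→189: 19 bp
  189→199: 10 bp
  199→206: 7 bp
  206→209: 3 bp
  209→219: 10 bp
  219→231: 12 bp
  231→238: 7 bp
  238→254: 16 bp
  254→261: 7 bp
  261→269: 8 bp
  269→276: 7 bp
  276→12 (wrap): 277-276+12 = 13 bp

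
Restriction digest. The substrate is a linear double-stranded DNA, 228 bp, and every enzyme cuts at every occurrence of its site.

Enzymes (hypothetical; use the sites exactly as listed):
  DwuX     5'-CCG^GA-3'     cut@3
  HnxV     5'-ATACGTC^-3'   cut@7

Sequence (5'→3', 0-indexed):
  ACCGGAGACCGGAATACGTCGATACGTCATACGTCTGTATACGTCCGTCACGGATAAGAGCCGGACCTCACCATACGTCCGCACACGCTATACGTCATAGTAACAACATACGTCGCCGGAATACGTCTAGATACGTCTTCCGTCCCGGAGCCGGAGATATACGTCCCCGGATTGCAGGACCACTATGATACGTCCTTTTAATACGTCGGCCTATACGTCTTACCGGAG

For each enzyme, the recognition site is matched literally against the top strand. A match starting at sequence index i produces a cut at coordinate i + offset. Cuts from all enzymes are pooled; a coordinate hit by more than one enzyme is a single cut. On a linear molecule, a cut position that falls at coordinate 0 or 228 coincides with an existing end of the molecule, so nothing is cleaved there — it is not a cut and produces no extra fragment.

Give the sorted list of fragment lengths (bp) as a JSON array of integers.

[3,4,4,4,6,6,7,7,8,9,9,10,10,10,12,12,13,16,17,18,18,25]

Per-enzyme occurrences:
  DwuX CCGGA/3: at [1, 8, 60, 115, 144, 150, 166, 222] ⇒ [4, 11, 63, 118, 147, 153, 169, 225]
  HnxV ATACGTC/7: at [13, 21, 28, 38, 72, 89, 107, 120, 130, 158, 187, 200, 212] ⇒ [20, 28, 35, 45, 79, 96, 114, 127, 137, 165, 194, 207, 219]

All cut coordinates (distinct, sorted): [4, 11, 20, 28, 35, 45, 63, 79, 96, 114, 118, 127, 137, 147, 153, 165, 169, 194, 207, 219, 225]

Fragment lengths:
  [0,4): 4 bp
  [4,11): 7 bp
  [11,20): 9 bp
  [20,28): 8 bp
  [28,35): 7 bp
  [35,45): 10 bp
  [45,63): 18 bp
  [63,79): 16 bp
  [79,96): 17 bp
  [96,114): 18 bp
  [114,118): 4 bp
  [118,127): 9 bp
  [127,137): 10 bp
  [137,147): 10 bp
  [147,153): 6 bp
  [153,165): 12 bp
  [165,169): 4 bp
  [169,194): 25 bp
  [194,207): 13 bp
  [207,219): 12 bp
  [219,225): 6 bp
  [225,228): 3 bp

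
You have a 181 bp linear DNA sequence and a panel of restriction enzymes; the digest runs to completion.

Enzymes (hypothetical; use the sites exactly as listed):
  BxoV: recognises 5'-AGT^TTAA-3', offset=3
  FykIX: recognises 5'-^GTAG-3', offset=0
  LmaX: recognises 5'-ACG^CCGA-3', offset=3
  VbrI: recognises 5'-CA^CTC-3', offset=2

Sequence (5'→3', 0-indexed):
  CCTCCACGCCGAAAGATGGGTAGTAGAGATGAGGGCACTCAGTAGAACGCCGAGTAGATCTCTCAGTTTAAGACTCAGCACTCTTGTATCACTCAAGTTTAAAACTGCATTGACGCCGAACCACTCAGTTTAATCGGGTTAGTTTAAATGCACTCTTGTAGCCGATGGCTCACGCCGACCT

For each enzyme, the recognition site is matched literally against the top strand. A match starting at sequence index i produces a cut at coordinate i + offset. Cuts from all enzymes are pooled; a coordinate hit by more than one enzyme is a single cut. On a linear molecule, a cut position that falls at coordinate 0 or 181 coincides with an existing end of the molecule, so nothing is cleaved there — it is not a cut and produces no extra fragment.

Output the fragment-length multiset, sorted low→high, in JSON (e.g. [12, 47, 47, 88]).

[3,4,4,5,6,7,7,8,8,8,9,11,11,13,14,14,15,17,17]

Per-enzyme occurrences:
  BxoV (AGTTTAA, off=3): starts [64, 95, 126, 140] → cuts [67, 98, 129, 143]
  FykIX (GTAG, off=0): starts [19, 22, 41, 53, 157] → cuts [19, 22, 41, 53, 157]
  LmaX (ACGCCGA, off=3): starts [5, 46, 112, 171] → cuts [8, 49, 115, 174]
  VbrI (CACTC, off=2): starts [35, 78, 89, 121, 150] → cuts [37, 80, 91, 123, 152]

All cut coordinates (distinct, sorted): [8, 19, 22, 37, 41, 49, 53, 67, 80, 91, 98, 115, 123, 129, 143, 152, 157, 174]

Fragments:
  [0,8): 8 bp
  [8,19): 11 bp
  [19,22): 3 bp
  [22,37): 15 bp
  [37,41): 4 bp
  [41,49): 8 bp
  [49,53): 4 bp
  [53,67): 14 bp
  [67,80): 13 bp
  [80,91): 11 bp
  [91,98): 7 bp
  [98,115): 17 bp
  [115,123): 8 bp
  [123,129): 6 bp
  [129,143): 14 bp
  [143,152): 9 bp
  [152,157): 5 bp
  [157,174): 17 bp
  [174,181): 7 bp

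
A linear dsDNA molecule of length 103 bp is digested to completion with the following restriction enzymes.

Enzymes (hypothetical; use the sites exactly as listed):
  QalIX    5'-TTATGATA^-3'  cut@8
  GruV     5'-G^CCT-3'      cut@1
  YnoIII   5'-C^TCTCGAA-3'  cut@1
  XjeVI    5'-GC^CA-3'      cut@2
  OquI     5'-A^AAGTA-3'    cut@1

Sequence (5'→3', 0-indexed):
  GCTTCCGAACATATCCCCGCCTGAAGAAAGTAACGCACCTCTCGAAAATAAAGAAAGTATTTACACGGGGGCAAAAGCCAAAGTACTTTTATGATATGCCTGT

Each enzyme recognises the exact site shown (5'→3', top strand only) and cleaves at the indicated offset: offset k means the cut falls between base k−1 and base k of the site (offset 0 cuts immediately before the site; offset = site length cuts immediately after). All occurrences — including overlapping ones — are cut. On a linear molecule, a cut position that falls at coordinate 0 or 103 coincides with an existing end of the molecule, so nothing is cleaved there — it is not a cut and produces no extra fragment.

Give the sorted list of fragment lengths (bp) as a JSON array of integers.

Per-enzyme occurrences:
  QalIX TTATGATA/8: at [88] ⇒ [96]
  GruV GCCT/1: at [18, 97] ⇒ [19, 98]
  YnoIII CTCTCGAA/1: at [38] ⇒ [39]
  XjeVI GCCA/2: at [76] ⇒ [78]
  OquI AAAGTA/1: at [26, 53, 79] ⇒ [27, 54, 80]

Pooled cuts: [19, 27, 39, 54, 78, 80, 96, 98]

Fragment lengths:
  [0,19): 19 bp
  [19,27): 8 bp
  [27,39): 12 bp
  [39,54): 15 bp
  [54,78): 24 bp
  [78,80): 2 bp
  [80,96): 16 bp
  [96,98): 2 bp
  [98,103): 5 bp

[2,2,5,8,12,15,16,19,24]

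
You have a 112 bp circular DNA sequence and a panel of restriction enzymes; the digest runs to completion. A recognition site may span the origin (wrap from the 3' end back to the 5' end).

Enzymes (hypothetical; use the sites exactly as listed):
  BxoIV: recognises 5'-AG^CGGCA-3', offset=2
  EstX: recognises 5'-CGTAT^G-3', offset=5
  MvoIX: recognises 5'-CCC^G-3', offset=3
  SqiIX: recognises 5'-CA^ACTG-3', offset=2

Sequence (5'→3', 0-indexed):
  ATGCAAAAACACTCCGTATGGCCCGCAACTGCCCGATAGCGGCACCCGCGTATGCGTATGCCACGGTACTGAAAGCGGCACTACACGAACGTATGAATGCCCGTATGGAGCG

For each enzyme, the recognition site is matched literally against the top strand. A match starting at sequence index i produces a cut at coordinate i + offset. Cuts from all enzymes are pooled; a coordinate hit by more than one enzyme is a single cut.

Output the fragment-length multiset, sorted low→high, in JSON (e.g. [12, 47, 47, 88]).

[3,4,5,5,6,6,7,8,8,16,19,25]

Site scan:
  BxoIV AGCGGCA/2: at [37, 73] ⇒ [39, 75]
  EstX CGTATG/5: at [14, 48, 54, 89, 101] ⇒ [19, 53, 59, 94, 106]
  MvoIX CCCG/3: at [21, 31, 44, 99] ⇒ [24, 34, 47, 102]
  SqiIX CAACTG/2: at [25] ⇒ [27]

Pooled cuts: [19, 24, 27, 34, 39, 47, 53, 59, 75, 94, 102, 106]

Fragment lengths:
  19→24: 5 bp
  24→27: 3 bp
  27→34: 7 bp
  34→39: 5 bp
  39→47: 8 bp
  47→53: 6 bp
  53→59: 6 bp
  59→75: 16 bp
  75→94: 19 bp
  94→102: 8 bp
  102→106: 4 bp
  106→19 (wrap): 112-106+19 = 25 bp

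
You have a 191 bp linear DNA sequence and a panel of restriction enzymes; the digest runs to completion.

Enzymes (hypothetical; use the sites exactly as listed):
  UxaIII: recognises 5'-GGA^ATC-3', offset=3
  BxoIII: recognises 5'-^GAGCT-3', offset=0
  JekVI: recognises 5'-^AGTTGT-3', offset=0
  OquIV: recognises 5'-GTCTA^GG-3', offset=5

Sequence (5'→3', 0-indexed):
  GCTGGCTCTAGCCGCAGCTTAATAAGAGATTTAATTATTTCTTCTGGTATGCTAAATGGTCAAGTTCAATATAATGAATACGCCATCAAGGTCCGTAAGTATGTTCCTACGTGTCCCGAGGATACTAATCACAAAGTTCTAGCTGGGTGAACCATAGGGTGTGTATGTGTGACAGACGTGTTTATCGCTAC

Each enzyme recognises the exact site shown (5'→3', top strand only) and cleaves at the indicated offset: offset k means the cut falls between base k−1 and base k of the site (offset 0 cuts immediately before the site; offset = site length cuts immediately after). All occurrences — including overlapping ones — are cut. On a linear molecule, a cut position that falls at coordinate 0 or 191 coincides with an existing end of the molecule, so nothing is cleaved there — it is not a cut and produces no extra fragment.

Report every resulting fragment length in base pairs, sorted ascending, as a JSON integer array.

[191]

Per-enzyme occurrences:
  UxaIII (GGAATC, off=3): no sites
  BxoIII (GAGCT, off=0): no sites
  JekVI (AGTTGT, off=0): no sites
  OquIV (GTCTAGG, off=5): no sites

Pooled cuts: ∅

Fragments:
  no cuts → one linear fragment of 191 bp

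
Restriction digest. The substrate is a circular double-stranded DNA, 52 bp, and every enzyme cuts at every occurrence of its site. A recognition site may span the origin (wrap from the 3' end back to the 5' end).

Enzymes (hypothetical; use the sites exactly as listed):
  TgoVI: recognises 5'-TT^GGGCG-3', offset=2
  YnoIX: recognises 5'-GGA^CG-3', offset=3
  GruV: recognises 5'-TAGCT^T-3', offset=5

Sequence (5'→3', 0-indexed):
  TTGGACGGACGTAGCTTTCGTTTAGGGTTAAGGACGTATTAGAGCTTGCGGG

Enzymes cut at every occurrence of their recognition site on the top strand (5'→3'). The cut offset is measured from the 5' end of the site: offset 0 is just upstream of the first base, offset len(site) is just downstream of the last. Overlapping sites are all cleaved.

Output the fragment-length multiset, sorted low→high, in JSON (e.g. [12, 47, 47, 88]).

Scan for sites:
  TgoVI (TTGGGCG, off=2): no sites
  YnoIX GGACG/3: at [2, 6, 31] ⇒ [5, 9, 34]
  GruV TAGCTT/5: at [11] ⇒ [16]

All cut coordinates (distinct, sorted): [5, 9, 16, 34]

Fragments:
  5→9: 4 bp
  9→16: 7 bp
  16→34: 18 bp
  34→5 (wrap): 52-34+5 = 23 bp

[4,7,18,23]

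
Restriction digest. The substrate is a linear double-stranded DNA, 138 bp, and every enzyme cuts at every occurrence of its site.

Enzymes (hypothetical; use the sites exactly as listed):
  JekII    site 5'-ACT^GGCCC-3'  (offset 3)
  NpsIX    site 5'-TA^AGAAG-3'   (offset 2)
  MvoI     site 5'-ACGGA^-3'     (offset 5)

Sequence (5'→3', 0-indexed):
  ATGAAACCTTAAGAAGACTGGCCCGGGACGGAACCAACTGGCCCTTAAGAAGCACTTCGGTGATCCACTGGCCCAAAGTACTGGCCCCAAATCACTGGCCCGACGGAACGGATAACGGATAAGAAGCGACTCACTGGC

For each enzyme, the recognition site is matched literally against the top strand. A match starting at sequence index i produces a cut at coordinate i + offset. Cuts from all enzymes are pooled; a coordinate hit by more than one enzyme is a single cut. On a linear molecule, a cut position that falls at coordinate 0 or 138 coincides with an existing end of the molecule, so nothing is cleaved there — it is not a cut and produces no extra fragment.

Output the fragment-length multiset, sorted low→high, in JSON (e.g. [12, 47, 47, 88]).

Per-enzyme occurrences:
  JekII ACTGGCCC/3: at [16, 36, 66, 79, 93] ⇒ [19, 39, 69, 82, 96]
  NpsIX TAAGAAG/2: at [9, 45, 119] ⇒ [11, 47, 121]
  MvoI ACGGA/5: at [27, 102, 107, 114] ⇒ [32, 107, 112, 119]

All cut coordinates (distinct, sorted): [11, 19, 32, 39, 47, 69, 82, 96, 107, 112, 119, 121]

Fragment lengths:
  [0,11): 11 bp
  [11,19): 8 bp
  [19,32): 13 bp
  [32,39): 7 bp
  [39,47): 8 bp
  [47,69): 22 bp
  [69,82): 13 bp
  [82,96): 14 bp
  [96,107): 11 bp
  [107,112): 5 bp
  [112,119): 7 bp
  [119,121): 2 bp
  [121,138): 17 bp

[2,5,7,7,8,8,11,11,13,13,14,17,22]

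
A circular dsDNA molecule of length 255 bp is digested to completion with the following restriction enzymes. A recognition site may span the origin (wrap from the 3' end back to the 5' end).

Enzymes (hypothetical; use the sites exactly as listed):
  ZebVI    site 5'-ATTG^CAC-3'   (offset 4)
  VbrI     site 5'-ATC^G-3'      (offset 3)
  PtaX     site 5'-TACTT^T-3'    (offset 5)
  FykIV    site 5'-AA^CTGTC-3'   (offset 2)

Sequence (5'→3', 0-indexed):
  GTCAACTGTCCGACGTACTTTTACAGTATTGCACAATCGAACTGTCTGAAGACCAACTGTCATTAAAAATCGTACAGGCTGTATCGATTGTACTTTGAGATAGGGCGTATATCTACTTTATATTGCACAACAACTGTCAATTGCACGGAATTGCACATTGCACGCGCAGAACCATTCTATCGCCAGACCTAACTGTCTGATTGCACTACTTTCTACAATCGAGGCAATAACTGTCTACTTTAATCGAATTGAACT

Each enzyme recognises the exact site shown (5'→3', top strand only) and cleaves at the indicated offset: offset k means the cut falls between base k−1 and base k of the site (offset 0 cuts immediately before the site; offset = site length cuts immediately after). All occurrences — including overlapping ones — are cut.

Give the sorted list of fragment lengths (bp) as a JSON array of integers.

[3,5,7,7,7,7,8,8,8,9,10,10,10,10,10,11,11,11,14,15,15,15,21,23]

Scan for sites:
  ZebVI ATTGCAC/4: at [27, 121, 139, 149, 156, 199] ⇒ [31, 125, 143, 153, 160, 203]
  VbrI ATCG/3: at [35, 68, 82, 178, 217, 242] ⇒ [38, 71, 85, 181, 220, 245]
  PtaX TACTTT/5: at [15, 90, 113, 206, 235] ⇒ [20, 95, 118, 211, 240]
  FykIV AACTGTC/2: at [3, 39, 54, 131, 190, 228, 251] ⇒ [5, 41, 56, 133, 192, 230, 253]

All cut coordinates (distinct, sorted): [5, 20, 31, 38, 41, 56, 71, 85, 95, 118, 125, 133, 143, 153, 160, 181, 192, 203, 211, 220, 230, 240, 245, 253]

Fragments:
  5→20: 15 bp
  20→31: 11 bp
  31→38: 7 bp
  38→41: 3 bp
  41→56: 15 bp
  56→71: 15 bp
  71→85: 14 bp
  85→95: 10 bp
  95→118: 23 bp
  118→125: 7 bp
  125→133: 8 bp
  133→143: 10 bp
  143→153: 10 bp
  153→160: 7 bp
  160→181: 21 bp
  181→192: 11 bp
  192→203: 11 bp
  203→211: 8 bp
  211→220: 9 bp
  220→230: 10 bp
  230→240: 10 bp
  240→245: 5 bp
  245→253: 8 bp
  253→5 (wrap): 255-253+5 = 7 bp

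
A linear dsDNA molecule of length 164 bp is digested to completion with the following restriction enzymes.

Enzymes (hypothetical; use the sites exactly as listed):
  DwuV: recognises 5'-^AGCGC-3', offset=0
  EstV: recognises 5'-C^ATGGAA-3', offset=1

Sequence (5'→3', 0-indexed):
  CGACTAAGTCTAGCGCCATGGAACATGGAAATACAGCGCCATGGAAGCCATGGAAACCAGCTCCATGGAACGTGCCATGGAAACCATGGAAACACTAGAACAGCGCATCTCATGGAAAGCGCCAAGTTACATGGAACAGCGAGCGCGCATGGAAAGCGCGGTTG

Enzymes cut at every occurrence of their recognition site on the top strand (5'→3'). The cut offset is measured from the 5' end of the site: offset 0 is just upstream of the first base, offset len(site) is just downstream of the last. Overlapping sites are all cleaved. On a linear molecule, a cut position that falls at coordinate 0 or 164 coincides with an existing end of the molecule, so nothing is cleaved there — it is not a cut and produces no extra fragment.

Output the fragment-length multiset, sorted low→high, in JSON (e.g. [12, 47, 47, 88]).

Site scan:
  DwuV AGCGC/0: at [11, 34, 101, 117, 141, 154] ⇒ [11, 34, 101, 117, 141, 154]
  EstV CATGGAA/1: at [16, 23, 39, 48, 63, 75, 84, 110, 129, 147] ⇒ [17, 24, 40, 49, 64, 76, 85, 111, 130, 148]

All cut coordinates (distinct, sorted): [11, 17, 24, 34, 40, 49, 64, 76, 85, 101, 111, 117, 130, 141, 148, 154]

Fragments:
  [0,11): 11 bp
  [11,17): 6 bp
  [17,24): 7 bp
  [24,34): 10 bp
  [34,40): 6 bp
  [40,49): 9 bp
  [49,64): 15 bp
  [64,76): 12 bp
  [76,85): 9 bp
  [85,101): 16 bp
  [101,111): 10 bp
  [111,117): 6 bp
  [117,130): 13 bp
  [130,141): 11 bp
  [141,148): 7 bp
  [148,154): 6 bp
  [154,164): 10 bp

[6,6,6,6,7,7,9,9,10,10,10,11,11,12,13,15,16]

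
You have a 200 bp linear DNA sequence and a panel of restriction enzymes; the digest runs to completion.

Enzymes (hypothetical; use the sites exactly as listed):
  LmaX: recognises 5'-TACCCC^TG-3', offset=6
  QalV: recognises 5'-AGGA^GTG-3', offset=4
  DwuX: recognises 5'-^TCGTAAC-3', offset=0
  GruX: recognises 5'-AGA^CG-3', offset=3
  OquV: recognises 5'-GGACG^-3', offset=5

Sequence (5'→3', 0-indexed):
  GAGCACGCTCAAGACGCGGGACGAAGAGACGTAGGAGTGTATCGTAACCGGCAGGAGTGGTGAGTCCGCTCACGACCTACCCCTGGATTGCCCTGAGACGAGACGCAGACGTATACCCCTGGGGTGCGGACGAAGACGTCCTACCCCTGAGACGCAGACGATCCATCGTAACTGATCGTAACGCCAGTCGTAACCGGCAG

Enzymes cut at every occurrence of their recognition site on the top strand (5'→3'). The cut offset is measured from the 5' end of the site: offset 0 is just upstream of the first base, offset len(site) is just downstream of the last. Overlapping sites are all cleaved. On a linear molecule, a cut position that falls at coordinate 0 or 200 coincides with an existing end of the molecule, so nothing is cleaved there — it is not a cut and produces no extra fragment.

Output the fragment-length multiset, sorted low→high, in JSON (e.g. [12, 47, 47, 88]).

[4,5,5,5,6,6,6,7,7,9,10,10,11,12,13,13,14,15,15,27]

Per-enzyme occurrences:
  LmaX TACCCCTG/6: at [77, 113, 141] ⇒ [83, 119, 147]
  QalV AGGAGTG/4: at [32, 52] ⇒ [36, 56]
  DwuX TCGTAAC/0: at [41, 165, 175, 187] ⇒ [41, 165, 175, 187]
  GruX AGACG/3: at [11, 26, 95, 100, 106, 133, 149, 155] ⇒ [14, 29, 98, 103, 109, 136, 152, 158]
  OquV GGACG/5: at [18, 127] ⇒ [23, 132]

Pooled cuts: [14, 23, 29, 36, 41, 56, 83, 98, 103, 109, 119, 132, 136, 147, 152, 158, 165, 175, 187]

Fragment lengths:
  [0,14): 14 bp
  [14,23): 9 bp
  [23,29): 6 bp
  [29,36): 7 bp
  [36,41): 5 bp
  [41,56): 15 bp
  [56,83): 27 bp
  [83,98): 15 bp
  [98,103): 5 bp
  [103,109): 6 bp
  [109,119): 10 bp
  [119,132): 13 bp
  [132,136): 4 bp
  [136,147): 11 bp
  [147,152): 5 bp
  [152,158): 6 bp
  [158,165): 7 bp
  [165,175): 10 bp
  [175,187): 12 bp
  [187,200): 13 bp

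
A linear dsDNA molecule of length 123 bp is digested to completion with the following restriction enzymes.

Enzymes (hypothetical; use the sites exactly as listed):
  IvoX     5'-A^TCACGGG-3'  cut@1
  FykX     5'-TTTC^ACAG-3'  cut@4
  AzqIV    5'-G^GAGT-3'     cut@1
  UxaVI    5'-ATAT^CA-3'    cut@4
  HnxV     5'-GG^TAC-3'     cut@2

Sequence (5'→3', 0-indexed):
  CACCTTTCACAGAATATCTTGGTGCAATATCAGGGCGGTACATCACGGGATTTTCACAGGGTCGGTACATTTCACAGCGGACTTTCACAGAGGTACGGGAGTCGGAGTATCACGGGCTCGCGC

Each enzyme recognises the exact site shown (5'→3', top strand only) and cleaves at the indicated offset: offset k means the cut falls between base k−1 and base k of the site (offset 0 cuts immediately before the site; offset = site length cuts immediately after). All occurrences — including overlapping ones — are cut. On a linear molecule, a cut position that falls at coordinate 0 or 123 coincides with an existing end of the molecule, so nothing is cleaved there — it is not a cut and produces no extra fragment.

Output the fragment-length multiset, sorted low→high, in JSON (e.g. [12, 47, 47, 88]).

[4,5,5,6,7,8,8,8,10,13,13,14,22]

Per-enzyme occurrences:
  IvoX ATCACGGG/1: at [41, 108] ⇒ [42, 109]
  FykX TTTCACAG/4: at [4, 51, 69, 82] ⇒ [8, 55, 73, 86]
  AzqIV GGAGT/1: at [97, 103] ⇒ [98, 104]
  UxaVI ATATCA/4: at [26] ⇒ [30]
  HnxV GGTAC/2: at [36, 63, 91] ⇒ [38, 65, 93]

All cut coordinates (distinct, sorted): [8, 30, 38, 42, 55, 65, 73, 86, 93, 98, 104, 109]

Fragment lengths:
  [0,8): 8 bp
  [8,30): 22 bp
  [30,38): 8 bp
  [38,42): 4 bp
  [42,55): 13 bp
  [55,65): 10 bp
  [65,73): 8 bp
  [73,86): 13 bp
  [86,93): 7 bp
  [93,98): 5 bp
  [98,104): 6 bp
  [104,109): 5 bp
  [109,123): 14 bp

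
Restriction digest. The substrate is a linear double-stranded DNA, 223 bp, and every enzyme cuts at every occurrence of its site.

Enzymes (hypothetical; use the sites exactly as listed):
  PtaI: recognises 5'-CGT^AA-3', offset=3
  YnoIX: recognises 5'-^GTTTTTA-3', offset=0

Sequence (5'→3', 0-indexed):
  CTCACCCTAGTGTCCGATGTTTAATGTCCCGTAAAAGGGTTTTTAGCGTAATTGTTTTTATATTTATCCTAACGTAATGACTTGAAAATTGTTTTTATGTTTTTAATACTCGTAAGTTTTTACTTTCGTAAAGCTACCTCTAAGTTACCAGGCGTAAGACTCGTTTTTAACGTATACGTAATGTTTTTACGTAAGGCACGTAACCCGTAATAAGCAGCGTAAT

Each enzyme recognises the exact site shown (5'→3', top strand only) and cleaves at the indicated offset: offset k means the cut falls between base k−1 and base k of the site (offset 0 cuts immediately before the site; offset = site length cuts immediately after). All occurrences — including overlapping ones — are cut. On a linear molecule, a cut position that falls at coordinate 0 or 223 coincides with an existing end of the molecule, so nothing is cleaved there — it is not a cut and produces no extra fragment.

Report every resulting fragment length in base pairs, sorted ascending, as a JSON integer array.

[2,3,3,4,6,7,7,8,9,10,11,12,14,15,15,17,22,26,32]

Scan for sites:
  PtaI (CGTAA, off=3): starts [29, 46, 72, 110, 126, 152, 176, 189, 198, 205, 217] → cuts [32, 49, 75, 113, 129, 155, 179, 192, 201, 208, 220]
  YnoIX (GTTTTTA, off=0): starts [38, 53, 90, 98, 115, 162, 182] → cuts [38, 53, 90, 98, 115, 162, 182]

All cut coordinates (distinct, sorted): [32, 38, 49, 53, 75, 90, 98, 113, 115, 129, 155, 162, 179, 182, 192, 201, 208, 220]

Fragments:
  [0,32): 32 bp
  [32,38): 6 bp
  [38,49): 11 bp
  [49,53): 4 bp
  [53,75): 22 bp
  [75,90): 15 bp
  [90,98): 8 bp
  [98,113): 15 bp
  [113,115): 2 bp
  [115,129): 14 bp
  [129,155): 26 bp
  [155,162): 7 bp
  [162,179): 17 bp
  [179,182): 3 bp
  [182,192): 10 bp
  [192,201): 9 bp
  [201,208): 7 bp
  [208,220): 12 bp
  [220,223): 3 bp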